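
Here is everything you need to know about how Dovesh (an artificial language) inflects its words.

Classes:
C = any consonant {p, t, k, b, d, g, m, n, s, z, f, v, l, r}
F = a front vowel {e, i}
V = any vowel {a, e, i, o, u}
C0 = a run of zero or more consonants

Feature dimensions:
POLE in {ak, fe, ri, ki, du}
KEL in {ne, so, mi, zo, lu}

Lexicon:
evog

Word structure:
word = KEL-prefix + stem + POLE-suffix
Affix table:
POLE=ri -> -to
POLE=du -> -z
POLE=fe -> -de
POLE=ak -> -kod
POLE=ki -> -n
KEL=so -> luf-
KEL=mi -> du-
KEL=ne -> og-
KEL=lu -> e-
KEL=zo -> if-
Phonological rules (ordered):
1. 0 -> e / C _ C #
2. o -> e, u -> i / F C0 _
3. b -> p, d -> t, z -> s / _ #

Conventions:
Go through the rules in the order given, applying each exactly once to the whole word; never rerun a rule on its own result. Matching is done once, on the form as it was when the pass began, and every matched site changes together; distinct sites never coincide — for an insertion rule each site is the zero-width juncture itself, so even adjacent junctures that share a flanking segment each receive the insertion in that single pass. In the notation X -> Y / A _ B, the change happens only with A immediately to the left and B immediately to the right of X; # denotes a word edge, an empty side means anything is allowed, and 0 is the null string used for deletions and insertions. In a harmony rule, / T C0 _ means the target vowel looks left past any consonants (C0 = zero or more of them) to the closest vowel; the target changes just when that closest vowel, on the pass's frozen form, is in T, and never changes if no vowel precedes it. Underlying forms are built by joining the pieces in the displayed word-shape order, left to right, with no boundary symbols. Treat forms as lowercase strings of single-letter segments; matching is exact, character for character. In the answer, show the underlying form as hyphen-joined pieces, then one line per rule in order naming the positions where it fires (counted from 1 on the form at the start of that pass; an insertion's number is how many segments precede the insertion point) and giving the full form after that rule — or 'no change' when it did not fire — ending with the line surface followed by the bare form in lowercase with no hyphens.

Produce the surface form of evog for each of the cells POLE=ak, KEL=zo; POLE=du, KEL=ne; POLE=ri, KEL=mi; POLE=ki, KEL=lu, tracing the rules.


cell POLE=ak, KEL=zo:
underlying: if-evog-kod
1. 0 -> e / C _ C #: no change
2. o -> e, u -> i / F C0 _: fires at position(s) 5: ifevegkod
3. b -> p, d -> t, z -> s / _ #: fires at position(s) 9: ifevegkot
surface: ifevegkot

cell POLE=du, KEL=ne:
underlying: og-evog-z
1. 0 -> e / C _ C #: inserts after position(s) 6: ogevogez
2. o -> e, u -> i / F C0 _: fires at position(s) 5: ogevegez
3. b -> p, d -> t, z -> s / _ #: fires at position(s) 8: ogeveges
surface: ogeveges

cell POLE=ri, KEL=mi:
underlying: du-evog-to
1. 0 -> e / C _ C #: no change
2. o -> e, u -> i / F C0 _: fires at position(s) 5: duevegto
3. b -> p, d -> t, z -> s / _ #: no change
surface: duevegto

cell POLE=ki, KEL=lu:
underlying: e-evog-n
1. 0 -> e / C _ C #: inserts after position(s) 5: eevogen
2. o -> e, u -> i / F C0 _: fires at position(s) 4: eevegen
3. b -> p, d -> t, z -> s / _ #: no change
surface: eevegen


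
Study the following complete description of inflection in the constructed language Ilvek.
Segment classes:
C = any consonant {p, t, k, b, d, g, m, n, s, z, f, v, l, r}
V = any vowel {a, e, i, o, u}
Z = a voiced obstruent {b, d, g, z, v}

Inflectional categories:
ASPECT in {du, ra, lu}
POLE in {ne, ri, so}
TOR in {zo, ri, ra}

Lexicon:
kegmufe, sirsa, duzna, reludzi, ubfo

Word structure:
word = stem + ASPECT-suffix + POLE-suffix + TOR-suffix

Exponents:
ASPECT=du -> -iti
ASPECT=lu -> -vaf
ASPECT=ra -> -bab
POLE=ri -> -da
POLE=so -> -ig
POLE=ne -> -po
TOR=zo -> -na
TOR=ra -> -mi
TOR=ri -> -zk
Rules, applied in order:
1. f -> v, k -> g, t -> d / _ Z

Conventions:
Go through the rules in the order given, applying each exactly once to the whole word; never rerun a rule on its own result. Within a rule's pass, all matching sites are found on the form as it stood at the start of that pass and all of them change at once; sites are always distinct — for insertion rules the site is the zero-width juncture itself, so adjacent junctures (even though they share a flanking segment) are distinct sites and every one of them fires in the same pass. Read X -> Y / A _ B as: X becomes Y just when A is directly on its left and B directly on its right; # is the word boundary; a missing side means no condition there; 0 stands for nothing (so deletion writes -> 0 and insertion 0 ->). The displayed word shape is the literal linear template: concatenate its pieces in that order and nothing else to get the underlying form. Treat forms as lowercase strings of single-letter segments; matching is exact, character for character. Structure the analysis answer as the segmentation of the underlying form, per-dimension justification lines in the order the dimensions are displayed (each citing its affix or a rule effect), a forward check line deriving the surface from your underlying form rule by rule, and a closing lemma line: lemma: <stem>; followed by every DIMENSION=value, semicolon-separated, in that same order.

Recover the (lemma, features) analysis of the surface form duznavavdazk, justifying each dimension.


underlying: duzna-vaf-da-zk
ASPECT=lu - signalled by the affix -vaf
POLE=ri - signalled by the affix -da
TOR=ri - signalled by the affix -zk
check: duznavafdazk -> duznavavdazk
lemma: duzna; ASPECT=lu; POLE=ri; TOR=ri


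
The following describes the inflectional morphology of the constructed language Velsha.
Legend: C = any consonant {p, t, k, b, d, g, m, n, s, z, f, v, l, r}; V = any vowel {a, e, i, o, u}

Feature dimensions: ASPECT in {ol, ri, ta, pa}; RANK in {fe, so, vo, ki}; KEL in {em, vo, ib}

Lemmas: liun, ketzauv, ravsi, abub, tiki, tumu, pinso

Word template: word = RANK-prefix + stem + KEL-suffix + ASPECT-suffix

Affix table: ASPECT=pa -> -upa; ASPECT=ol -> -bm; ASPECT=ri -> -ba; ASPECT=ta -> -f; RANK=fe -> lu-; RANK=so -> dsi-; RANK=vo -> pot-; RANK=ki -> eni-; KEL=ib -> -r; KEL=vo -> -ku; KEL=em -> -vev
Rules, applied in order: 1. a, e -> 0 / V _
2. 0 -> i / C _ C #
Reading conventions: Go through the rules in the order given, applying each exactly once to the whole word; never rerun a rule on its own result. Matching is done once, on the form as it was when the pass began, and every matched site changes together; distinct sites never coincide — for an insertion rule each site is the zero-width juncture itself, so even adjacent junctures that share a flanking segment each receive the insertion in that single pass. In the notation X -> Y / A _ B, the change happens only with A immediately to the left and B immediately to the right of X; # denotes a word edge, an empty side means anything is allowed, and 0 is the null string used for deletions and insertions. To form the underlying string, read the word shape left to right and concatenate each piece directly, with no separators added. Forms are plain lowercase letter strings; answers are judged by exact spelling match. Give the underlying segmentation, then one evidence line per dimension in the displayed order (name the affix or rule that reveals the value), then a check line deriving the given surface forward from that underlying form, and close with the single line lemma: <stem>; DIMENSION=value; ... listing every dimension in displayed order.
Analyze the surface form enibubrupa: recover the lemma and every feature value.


underlying: eni-abub-r-upa
ASPECT=pa - signalled by the affix -upa
RANK=ki - signalled by the affix eni-
KEL=ib - signalled by the affix -r
check: eniabubrupa -> enibubrupa -> enibubrupa
lemma: abub; ASPECT=pa; RANK=ki; KEL=ib


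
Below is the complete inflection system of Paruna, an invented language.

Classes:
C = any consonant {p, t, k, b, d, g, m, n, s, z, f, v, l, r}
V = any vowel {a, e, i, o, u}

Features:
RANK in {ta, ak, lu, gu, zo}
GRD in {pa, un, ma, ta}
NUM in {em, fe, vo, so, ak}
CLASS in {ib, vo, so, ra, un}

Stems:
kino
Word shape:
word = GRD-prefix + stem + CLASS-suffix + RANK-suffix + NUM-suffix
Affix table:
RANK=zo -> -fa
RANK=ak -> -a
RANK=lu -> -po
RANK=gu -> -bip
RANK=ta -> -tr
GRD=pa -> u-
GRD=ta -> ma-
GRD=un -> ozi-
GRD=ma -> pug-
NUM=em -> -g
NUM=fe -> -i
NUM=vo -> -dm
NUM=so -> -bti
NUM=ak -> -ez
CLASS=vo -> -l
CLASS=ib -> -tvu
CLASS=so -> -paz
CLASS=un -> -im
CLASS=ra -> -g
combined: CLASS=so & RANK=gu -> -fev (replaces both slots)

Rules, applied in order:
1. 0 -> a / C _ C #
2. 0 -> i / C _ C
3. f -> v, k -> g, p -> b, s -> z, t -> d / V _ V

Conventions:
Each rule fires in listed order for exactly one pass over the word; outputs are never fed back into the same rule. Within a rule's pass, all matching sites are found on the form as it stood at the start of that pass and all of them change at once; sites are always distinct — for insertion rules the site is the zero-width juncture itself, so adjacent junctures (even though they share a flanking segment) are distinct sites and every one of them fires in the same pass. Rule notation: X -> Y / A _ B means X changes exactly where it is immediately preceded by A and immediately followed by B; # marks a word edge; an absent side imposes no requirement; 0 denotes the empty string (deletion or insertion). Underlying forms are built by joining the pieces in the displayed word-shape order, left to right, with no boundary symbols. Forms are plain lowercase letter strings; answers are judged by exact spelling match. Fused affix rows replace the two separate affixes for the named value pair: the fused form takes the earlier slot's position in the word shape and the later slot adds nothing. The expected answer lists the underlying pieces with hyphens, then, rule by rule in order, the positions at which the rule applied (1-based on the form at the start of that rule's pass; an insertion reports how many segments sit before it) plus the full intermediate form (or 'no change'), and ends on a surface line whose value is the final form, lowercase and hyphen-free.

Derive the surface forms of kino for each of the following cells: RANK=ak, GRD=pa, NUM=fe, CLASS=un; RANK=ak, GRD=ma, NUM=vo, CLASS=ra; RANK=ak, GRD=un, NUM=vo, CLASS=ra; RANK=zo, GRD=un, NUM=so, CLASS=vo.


cell RANK=ak, GRD=pa, NUM=fe, CLASS=un:
underlying: u-kino-im-a-i
1. 0 -> a / C _ C #: no change
2. 0 -> i / C _ C: no change
3. f -> v, k -> g, p -> b, s -> z, t -> d / V _ V: fires at position(s) 2: uginoimai
surface: uginoimai

cell RANK=ak, GRD=ma, NUM=vo, CLASS=ra:
underlying: pug-kino-g-a-dm
1. 0 -> a / C _ C #: inserts after position(s) 10: pugkinogadam
2. 0 -> i / C _ C: inserts after position(s) 3: pugikinogadam
3. f -> v, k -> g, p -> b, s -> z, t -> d / V _ V: fires at position(s) 5: pugiginogadam
surface: pugiginogadam

cell RANK=ak, GRD=un, NUM=vo, CLASS=ra:
underlying: ozi-kino-g-a-dm
1. 0 -> a / C _ C #: inserts after position(s) 10: ozikinogadam
2. 0 -> i / C _ C: no change
3. f -> v, k -> g, p -> b, s -> z, t -> d / V _ V: fires at position(s) 4: oziginogadam
surface: oziginogadam

cell RANK=zo, GRD=un, NUM=so, CLASS=vo:
underlying: ozi-kino-l-fa-bti
1. 0 -> a / C _ C #: no change
2. 0 -> i / C _ C: inserts after position(s) 8, 11: ozikinolifabiti
3. f -> v, k -> g, p -> b, s -> z, t -> d / V _ V: fires at position(s) 4, 10, 14: oziginolivabidi
surface: oziginolivabidi


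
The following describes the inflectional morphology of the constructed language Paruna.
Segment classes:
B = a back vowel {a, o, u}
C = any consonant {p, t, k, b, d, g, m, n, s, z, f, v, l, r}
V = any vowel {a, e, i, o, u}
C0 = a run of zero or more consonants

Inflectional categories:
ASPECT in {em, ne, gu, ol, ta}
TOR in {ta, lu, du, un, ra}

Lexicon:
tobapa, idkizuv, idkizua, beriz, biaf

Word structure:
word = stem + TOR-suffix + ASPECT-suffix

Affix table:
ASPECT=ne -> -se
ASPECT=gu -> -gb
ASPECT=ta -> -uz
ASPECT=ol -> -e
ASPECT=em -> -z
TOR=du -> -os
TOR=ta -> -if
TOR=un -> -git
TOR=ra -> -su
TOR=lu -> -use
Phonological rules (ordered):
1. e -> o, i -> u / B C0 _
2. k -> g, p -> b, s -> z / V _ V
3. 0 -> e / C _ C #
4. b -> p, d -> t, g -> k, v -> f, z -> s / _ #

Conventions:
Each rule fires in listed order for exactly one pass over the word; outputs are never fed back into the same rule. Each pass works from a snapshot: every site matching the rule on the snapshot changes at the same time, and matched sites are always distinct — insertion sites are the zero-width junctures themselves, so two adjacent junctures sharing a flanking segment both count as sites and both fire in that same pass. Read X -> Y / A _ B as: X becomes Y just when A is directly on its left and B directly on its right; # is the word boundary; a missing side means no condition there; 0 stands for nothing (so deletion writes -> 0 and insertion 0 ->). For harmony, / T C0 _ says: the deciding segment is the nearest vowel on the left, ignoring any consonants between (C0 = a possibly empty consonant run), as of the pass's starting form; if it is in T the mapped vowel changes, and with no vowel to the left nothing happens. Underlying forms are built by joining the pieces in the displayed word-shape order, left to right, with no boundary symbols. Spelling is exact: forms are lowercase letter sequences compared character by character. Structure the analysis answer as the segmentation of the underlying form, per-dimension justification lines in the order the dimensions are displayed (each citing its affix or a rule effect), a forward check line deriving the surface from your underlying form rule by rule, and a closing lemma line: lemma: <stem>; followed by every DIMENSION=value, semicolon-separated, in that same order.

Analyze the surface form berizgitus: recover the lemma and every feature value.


underlying: beriz-git-uz
ASPECT=ta - signalled by the affix -uz
TOR=un - signalled by the affix -git
check: berizgituz -> berizgituz -> berizgituz -> berizgituz -> berizgitus
lemma: beriz; ASPECT=ta; TOR=un


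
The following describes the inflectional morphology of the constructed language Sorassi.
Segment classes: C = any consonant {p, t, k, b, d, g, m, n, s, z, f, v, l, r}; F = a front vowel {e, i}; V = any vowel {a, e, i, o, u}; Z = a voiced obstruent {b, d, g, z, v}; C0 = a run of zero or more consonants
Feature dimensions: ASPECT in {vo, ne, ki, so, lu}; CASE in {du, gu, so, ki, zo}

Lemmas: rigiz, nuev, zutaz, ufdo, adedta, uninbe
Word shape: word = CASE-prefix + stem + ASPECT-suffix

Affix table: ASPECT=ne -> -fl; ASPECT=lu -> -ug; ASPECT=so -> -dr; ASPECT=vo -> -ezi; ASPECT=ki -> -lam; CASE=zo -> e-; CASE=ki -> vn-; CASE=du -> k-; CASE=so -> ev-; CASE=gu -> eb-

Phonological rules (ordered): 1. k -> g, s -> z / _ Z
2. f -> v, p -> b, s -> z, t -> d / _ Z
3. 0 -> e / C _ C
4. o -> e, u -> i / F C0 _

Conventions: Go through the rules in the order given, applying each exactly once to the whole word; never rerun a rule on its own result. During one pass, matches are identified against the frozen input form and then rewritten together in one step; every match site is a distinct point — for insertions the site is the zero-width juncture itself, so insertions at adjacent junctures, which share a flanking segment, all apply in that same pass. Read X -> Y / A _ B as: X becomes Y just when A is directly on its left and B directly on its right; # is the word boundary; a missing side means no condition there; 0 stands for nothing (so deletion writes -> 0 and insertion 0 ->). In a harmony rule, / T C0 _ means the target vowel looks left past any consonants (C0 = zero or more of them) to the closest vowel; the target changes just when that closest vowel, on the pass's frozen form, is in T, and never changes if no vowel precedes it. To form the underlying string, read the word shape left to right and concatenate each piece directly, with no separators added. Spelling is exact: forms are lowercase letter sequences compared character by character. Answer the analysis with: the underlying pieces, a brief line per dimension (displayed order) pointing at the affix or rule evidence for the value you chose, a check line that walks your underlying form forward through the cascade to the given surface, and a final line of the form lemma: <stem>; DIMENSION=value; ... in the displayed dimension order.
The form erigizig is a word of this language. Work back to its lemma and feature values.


underlying: e-rigiz-ug
ASPECT=lu - signalled by the affix -ug
CASE=zo - signalled by the affix e-
check: erigizug -> erigizug -> erigizug -> erigizug -> erigizig
lemma: rigiz; ASPECT=lu; CASE=zo


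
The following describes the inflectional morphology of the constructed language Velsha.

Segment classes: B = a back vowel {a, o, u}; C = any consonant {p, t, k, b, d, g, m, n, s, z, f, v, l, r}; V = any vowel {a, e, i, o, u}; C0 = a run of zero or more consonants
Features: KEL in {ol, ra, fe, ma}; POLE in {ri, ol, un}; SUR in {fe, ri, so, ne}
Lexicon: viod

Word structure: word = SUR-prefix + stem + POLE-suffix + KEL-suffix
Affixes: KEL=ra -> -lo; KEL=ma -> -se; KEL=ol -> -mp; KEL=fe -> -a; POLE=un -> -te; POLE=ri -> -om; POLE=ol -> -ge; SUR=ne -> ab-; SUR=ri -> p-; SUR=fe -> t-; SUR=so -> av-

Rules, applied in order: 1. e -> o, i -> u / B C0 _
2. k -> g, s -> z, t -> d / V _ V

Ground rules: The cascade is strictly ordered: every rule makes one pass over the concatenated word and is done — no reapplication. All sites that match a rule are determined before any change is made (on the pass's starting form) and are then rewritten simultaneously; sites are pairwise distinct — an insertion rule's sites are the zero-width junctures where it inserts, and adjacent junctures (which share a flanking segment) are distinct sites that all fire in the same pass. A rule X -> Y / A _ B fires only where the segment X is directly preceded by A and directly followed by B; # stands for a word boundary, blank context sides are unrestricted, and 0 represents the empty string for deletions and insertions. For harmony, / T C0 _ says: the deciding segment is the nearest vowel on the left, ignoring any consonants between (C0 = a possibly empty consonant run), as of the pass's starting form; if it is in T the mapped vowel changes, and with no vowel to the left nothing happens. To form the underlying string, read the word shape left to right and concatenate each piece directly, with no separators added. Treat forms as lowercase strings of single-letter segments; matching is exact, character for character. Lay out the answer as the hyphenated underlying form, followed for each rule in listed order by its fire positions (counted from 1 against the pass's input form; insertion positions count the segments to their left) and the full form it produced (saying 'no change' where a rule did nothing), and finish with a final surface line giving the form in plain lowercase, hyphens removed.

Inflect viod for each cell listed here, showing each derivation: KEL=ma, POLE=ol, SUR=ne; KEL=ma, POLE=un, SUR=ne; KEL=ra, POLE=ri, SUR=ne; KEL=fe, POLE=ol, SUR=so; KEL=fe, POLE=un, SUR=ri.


cell KEL=ma, POLE=ol, SUR=ne:
underlying: ab-viod-ge-se
1. e -> o, i -> u / B C0 _: fires at position(s) 4, 8: abvuodgose
2. k -> g, s -> z, t -> d / V _ V: fires at position(s) 9: abvuodgoze
surface: abvuodgoze

cell KEL=ma, POLE=un, SUR=ne:
underlying: ab-viod-te-se
1. e -> o, i -> u / B C0 _: fires at position(s) 4, 8: abvuodtose
2. k -> g, s -> z, t -> d / V _ V: fires at position(s) 9: abvuodtoze
surface: abvuodtoze

cell KEL=ra, POLE=ri, SUR=ne:
underlying: ab-viod-om-lo
1. e -> o, i -> u / B C0 _: fires at position(s) 4: abvuodomlo
2. k -> g, s -> z, t -> d / V _ V: no change
surface: abvuodomlo

cell KEL=fe, POLE=ol, SUR=so:
underlying: av-viod-ge-a
1. e -> o, i -> u / B C0 _: fires at position(s) 4, 8: avvuodgoa
2. k -> g, s -> z, t -> d / V _ V: no change
surface: avvuodgoa

cell KEL=fe, POLE=un, SUR=ri:
underlying: p-viod-te-a
1. e -> o, i -> u / B C0 _: fires at position(s) 7: pviodtoa
2. k -> g, s -> z, t -> d / V _ V: no change
surface: pviodtoa


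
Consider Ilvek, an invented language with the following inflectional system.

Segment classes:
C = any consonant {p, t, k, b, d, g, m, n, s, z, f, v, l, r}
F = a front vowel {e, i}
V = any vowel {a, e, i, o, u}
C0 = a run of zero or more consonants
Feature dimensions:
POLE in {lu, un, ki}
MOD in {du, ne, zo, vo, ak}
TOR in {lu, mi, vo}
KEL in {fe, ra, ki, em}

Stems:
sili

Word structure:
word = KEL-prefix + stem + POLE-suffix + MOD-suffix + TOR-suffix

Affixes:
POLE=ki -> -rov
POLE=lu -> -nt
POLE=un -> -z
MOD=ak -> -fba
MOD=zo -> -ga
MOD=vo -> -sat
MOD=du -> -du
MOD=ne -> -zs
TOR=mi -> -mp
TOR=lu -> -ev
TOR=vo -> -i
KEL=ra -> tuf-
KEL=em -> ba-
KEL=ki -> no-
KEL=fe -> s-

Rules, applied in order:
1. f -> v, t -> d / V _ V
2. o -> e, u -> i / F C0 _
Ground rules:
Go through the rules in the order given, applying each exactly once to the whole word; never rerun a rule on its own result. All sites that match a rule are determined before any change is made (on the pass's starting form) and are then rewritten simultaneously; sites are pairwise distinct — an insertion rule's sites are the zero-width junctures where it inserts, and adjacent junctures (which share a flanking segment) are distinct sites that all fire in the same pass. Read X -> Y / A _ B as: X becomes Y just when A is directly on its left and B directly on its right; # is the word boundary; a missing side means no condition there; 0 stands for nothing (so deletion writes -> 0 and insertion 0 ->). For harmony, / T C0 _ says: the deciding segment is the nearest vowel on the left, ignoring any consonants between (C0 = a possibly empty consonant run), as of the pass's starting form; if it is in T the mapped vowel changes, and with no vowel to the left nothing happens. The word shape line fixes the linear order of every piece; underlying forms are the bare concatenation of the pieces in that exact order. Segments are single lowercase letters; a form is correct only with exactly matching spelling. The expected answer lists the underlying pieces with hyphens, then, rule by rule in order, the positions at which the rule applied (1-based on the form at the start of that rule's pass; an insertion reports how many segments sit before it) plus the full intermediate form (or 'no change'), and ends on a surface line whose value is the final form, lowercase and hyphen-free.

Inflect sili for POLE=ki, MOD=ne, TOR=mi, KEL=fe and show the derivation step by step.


underlying: s-sili-rov-zs-mp
1. f -> v, t -> d / V _ V: no change
2. o -> e, u -> i / F C0 _: fires at position(s) 7: ssilirevzsmp
surface: ssilirevzsmp


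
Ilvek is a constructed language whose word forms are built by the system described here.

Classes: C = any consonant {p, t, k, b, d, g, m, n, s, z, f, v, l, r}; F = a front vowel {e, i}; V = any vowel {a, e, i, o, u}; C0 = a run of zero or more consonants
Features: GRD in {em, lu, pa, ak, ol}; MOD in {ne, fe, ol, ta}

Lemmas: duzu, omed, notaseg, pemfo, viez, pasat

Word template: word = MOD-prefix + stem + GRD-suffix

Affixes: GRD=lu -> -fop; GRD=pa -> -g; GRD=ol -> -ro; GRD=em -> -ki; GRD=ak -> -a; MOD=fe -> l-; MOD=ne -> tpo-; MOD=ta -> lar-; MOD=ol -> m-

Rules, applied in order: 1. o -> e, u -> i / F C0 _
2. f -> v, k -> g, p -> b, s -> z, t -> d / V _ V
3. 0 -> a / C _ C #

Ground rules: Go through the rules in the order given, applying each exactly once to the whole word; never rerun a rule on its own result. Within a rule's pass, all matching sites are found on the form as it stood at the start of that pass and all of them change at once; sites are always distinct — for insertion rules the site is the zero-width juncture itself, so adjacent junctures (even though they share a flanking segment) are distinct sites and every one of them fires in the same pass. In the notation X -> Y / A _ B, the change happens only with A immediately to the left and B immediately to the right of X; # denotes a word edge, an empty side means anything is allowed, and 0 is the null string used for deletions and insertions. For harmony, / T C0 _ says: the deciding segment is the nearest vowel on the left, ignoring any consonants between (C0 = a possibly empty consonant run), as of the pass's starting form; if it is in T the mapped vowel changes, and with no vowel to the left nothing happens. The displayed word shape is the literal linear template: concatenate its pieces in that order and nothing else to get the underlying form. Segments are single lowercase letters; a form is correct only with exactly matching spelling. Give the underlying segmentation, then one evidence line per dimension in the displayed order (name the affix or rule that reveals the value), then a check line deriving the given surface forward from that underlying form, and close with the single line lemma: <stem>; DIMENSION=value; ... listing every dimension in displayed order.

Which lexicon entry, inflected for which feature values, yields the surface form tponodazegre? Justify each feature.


underlying: tpo-notaseg-ro
GRD=ol - signalled by the affix -ro
MOD=ne - signalled by the affix tpo-
check: tponotasegro -> tponotasegre -> tponodazegre -> tponodazegre
lemma: notaseg; GRD=ol; MOD=ne


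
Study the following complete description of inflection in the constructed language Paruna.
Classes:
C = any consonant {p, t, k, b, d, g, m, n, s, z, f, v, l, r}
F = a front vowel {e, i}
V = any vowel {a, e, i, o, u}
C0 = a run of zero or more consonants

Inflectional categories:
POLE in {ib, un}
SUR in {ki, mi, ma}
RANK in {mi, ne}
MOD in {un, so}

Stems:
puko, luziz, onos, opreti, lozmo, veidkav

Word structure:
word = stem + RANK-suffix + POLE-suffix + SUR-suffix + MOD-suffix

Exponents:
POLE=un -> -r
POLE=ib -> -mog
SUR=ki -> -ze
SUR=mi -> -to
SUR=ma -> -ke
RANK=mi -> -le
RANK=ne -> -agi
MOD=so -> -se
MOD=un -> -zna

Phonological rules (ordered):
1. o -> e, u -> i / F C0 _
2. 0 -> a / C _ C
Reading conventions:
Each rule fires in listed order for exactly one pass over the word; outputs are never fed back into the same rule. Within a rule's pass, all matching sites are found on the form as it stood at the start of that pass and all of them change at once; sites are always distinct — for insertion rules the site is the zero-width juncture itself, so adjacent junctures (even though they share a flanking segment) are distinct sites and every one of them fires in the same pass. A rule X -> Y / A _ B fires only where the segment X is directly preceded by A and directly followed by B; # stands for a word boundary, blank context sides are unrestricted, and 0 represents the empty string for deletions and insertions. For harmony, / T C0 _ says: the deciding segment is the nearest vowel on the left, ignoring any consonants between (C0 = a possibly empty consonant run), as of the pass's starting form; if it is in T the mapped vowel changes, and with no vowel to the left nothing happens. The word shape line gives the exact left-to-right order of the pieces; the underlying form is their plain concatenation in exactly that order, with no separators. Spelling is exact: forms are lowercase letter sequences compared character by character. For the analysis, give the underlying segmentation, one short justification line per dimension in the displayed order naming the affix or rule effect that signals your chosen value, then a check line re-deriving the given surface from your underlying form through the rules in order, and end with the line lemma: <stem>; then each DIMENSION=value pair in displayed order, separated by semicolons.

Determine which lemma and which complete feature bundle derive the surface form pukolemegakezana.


underlying: puko-le-mog-ke-zna
POLE=ib - signalled by the affix -mog
SUR=ma - signalled by the affix -ke
RANK=mi - signalled by the affix -le
MOD=un - signalled by the affix -zna
check: pukolemogkezna -> pukolemegkezna -> pukolemegakezana
lemma: puko; POLE=ib; SUR=ma; RANK=mi; MOD=un


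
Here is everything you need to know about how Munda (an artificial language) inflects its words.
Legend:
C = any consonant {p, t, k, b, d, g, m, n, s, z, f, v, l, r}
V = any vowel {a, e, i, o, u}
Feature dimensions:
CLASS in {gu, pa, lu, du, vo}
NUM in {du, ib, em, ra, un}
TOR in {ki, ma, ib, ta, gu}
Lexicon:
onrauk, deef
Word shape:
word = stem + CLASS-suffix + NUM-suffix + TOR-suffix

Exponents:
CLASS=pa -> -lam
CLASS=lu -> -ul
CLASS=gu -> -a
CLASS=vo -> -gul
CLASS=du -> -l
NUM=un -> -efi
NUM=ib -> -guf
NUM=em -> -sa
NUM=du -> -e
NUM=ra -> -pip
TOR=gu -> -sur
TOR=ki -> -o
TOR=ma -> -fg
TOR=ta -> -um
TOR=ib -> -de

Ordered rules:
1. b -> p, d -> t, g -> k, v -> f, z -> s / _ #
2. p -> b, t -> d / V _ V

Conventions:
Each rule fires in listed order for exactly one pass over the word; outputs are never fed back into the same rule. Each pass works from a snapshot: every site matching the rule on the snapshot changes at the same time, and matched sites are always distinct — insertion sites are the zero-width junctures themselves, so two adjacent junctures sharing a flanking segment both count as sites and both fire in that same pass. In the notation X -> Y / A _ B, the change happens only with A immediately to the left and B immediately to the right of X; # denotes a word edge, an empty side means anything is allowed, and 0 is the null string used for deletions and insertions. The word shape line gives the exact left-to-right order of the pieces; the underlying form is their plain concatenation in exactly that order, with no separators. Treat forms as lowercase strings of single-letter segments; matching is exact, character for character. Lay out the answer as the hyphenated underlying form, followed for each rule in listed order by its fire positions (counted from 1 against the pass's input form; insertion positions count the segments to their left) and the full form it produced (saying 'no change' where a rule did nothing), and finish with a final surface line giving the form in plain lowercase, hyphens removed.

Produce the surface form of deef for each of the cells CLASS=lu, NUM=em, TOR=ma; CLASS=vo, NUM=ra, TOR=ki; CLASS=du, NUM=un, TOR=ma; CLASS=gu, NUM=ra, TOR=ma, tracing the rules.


cell CLASS=lu, NUM=em, TOR=ma:
underlying: deef-ul-sa-fg
1. b -> p, d -> t, g -> k, v -> f, z -> s / _ #: fires at position(s) 10: deefulsafk
2. p -> b, t -> d / V _ V: no change
surface: deefulsafk

cell CLASS=vo, NUM=ra, TOR=ki:
underlying: deef-gul-pip-o
1. b -> p, d -> t, g -> k, v -> f, z -> s / _ #: no change
2. p -> b, t -> d / V _ V: fires at position(s) 10: deefgulpibo
surface: deefgulpibo

cell CLASS=du, NUM=un, TOR=ma:
underlying: deef-l-efi-fg
1. b -> p, d -> t, g -> k, v -> f, z -> s / _ #: fires at position(s) 10: deeflefifk
2. p -> b, t -> d / V _ V: no change
surface: deeflefifk

cell CLASS=gu, NUM=ra, TOR=ma:
underlying: deef-a-pip-fg
1. b -> p, d -> t, g -> k, v -> f, z -> s / _ #: fires at position(s) 10: deefapipfk
2. p -> b, t -> d / V _ V: fires at position(s) 6: deefabipfk
surface: deefabipfk


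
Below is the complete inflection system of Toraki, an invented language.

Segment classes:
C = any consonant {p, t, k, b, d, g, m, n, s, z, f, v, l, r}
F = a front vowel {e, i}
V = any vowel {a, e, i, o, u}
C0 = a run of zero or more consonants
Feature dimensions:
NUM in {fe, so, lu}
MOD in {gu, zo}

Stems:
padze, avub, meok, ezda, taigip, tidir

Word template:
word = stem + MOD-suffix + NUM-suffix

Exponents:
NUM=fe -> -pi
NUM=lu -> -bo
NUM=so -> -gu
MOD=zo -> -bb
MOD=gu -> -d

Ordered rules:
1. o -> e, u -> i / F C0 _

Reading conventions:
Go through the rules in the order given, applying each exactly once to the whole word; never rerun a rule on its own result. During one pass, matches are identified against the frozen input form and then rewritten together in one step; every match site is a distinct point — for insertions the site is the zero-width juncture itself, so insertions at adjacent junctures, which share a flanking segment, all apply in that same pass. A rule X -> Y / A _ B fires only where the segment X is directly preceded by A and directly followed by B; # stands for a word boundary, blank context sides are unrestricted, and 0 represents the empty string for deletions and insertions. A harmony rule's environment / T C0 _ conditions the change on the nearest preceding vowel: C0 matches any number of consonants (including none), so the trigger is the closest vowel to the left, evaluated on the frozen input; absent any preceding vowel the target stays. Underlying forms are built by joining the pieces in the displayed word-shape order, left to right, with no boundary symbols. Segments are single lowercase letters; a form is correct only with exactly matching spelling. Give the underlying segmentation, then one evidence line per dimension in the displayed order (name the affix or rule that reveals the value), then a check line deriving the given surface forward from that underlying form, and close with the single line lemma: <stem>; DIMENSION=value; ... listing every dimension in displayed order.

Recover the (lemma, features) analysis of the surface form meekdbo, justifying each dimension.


underlying: meok-d-bo
NUM=lu - signalled by the affix -bo
MOD=gu - signalled by the affix -d
check: meokdbo -> meekdbo
lemma: meok; NUM=lu; MOD=gu


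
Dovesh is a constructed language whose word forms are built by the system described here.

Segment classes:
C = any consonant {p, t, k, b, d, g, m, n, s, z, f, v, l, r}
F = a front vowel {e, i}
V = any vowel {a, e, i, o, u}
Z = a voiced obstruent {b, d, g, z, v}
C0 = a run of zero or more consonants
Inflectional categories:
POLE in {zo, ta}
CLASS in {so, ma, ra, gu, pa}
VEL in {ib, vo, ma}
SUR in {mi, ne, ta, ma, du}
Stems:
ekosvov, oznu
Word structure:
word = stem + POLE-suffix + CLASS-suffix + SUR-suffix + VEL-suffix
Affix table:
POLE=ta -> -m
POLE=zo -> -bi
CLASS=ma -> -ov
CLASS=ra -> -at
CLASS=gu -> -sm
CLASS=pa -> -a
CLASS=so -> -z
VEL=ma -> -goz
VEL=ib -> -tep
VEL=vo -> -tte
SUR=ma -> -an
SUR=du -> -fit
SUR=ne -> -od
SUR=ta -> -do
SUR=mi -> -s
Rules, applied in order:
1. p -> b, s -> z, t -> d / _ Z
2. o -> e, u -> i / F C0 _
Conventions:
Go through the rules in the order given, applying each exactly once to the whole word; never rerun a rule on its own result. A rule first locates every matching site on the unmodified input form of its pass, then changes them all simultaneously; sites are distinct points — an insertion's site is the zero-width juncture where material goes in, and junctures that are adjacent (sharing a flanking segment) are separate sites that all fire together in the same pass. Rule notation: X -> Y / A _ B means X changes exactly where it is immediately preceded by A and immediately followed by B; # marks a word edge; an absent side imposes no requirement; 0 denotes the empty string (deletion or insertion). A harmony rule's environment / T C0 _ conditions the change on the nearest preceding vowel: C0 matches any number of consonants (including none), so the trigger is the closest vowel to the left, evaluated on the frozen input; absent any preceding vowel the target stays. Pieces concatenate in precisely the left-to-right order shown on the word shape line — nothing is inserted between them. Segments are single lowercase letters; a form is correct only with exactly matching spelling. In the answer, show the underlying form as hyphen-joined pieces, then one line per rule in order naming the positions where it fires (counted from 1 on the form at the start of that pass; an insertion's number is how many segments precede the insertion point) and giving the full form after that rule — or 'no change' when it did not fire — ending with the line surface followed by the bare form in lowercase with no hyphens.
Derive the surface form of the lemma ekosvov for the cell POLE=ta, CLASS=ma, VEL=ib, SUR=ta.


underlying: ekosvov-m-ov-do-tep
1. p -> b, s -> z, t -> d / _ Z: fires at position(s) 4: ekozvovmovdotep
2. o -> e, u -> i / F C0 _: fires at position(s) 3: ekezvovmovdotep
surface: ekezvovmovdotep


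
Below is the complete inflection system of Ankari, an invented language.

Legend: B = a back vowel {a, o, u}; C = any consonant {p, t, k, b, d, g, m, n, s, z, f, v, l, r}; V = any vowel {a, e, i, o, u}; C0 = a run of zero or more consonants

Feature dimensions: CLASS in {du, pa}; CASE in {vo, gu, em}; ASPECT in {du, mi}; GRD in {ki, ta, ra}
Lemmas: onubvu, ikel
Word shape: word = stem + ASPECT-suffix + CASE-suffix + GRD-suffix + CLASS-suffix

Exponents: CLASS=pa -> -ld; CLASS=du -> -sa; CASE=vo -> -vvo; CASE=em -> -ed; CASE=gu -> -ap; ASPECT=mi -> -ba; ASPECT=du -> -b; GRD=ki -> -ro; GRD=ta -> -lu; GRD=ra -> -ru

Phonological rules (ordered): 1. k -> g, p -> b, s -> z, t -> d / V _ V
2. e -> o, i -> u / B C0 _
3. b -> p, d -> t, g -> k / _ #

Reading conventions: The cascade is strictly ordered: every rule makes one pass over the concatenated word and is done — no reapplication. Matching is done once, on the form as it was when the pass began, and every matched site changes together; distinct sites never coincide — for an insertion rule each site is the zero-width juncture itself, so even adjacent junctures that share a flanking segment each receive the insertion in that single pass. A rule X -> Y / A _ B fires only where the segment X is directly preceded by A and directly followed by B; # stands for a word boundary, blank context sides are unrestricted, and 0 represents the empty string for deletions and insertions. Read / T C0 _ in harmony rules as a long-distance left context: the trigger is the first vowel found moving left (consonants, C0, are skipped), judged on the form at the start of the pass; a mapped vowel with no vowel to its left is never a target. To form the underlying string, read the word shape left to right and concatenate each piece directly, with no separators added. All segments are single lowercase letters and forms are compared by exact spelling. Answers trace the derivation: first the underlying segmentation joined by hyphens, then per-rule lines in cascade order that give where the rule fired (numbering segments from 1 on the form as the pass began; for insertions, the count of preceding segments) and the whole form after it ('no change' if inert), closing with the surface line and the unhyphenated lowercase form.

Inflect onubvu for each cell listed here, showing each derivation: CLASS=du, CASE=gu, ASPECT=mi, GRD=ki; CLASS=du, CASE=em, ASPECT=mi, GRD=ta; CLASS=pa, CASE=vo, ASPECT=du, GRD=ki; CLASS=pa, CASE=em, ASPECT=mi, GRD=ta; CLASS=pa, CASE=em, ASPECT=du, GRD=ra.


cell CLASS=du, CASE=gu, ASPECT=mi, GRD=ki:
underlying: onubvu-ba-ap-ro-sa
1. k -> g, p -> b, s -> z, t -> d / V _ V: fires at position(s) 13: onubvubaaproza
2. e -> o, i -> u / B C0 _: no change
3. b -> p, d -> t, g -> k / _ #: no change
surface: onubvubaaproza

cell CLASS=du, CASE=em, ASPECT=mi, GRD=ta:
underlying: onubvu-ba-ed-lu-sa
1. k -> g, p -> b, s -> z, t -> d / V _ V: fires at position(s) 13: onubvubaedluza
2. e -> o, i -> u / B C0 _: fires at position(s) 9: onubvubaodluza
3. b -> p, d -> t, g -> k / _ #: no change
surface: onubvubaodluza

cell CLASS=pa, CASE=vo, ASPECT=du, GRD=ki:
underlying: onubvu-b-vvo-ro-ld
1. k -> g, p -> b, s -> z, t -> d / V _ V: no change
2. e -> o, i -> u / B C0 _: no change
3. b -> p, d -> t, g -> k / _ #: fires at position(s) 14: onubvubvvorolt
surface: onubvubvvorolt

cell CLASS=pa, CASE=em, ASPECT=mi, GRD=ta:
underlying: onubvu-ba-ed-lu-ld
1. k -> g, p -> b, s -> z, t -> d / V _ V: no change
2. e -> o, i -> u / B C0 _: fires at position(s) 9: onubvubaodluld
3. b -> p, d -> t, g -> k / _ #: fires at position(s) 14: onubvubaodlult
surface: onubvubaodlult

cell CLASS=pa, CASE=em, ASPECT=du, GRD=ra:
underlying: onubvu-b-ed-ru-ld
1. k -> g, p -> b, s -> z, t -> d / V _ V: no change
2. e -> o, i -> u / B C0 _: fires at position(s) 8: onubvubodruld
3. b -> p, d -> t, g -> k / _ #: fires at position(s) 13: onubvubodrult
surface: onubvubodrult


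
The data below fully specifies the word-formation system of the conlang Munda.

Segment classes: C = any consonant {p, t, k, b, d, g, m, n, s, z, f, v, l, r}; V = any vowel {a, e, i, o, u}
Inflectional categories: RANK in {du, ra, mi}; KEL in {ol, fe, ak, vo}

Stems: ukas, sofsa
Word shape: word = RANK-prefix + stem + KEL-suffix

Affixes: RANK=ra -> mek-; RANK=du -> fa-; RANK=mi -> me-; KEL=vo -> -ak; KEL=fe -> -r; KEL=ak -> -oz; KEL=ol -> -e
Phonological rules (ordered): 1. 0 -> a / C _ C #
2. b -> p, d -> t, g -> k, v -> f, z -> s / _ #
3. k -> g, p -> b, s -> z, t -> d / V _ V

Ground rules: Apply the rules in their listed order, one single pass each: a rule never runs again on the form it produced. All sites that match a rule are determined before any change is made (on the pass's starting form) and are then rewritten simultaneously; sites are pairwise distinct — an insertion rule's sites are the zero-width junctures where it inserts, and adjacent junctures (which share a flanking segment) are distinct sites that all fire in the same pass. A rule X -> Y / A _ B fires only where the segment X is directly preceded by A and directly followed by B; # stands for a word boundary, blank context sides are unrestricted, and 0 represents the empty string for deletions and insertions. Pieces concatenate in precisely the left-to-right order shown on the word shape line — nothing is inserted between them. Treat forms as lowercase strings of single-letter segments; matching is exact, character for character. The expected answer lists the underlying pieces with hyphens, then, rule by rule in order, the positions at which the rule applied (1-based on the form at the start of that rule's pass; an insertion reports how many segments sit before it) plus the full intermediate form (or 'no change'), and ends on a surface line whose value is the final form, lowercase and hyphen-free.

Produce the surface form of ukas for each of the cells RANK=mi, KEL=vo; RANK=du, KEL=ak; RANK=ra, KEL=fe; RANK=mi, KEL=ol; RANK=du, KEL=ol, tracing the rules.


cell RANK=mi, KEL=vo:
underlying: me-ukas-ak
1. 0 -> a / C _ C #: no change
2. b -> p, d -> t, g -> k, v -> f, z -> s / _ #: no change
3. k -> g, p -> b, s -> z, t -> d / V _ V: fires at position(s) 4, 6: meugazak
surface: meugazak

cell RANK=du, KEL=ak:
underlying: fa-ukas-oz
1. 0 -> a / C _ C #: no change
2. b -> p, d -> t, g -> k, v -> f, z -> s / _ #: fires at position(s) 8: faukasos
3. k -> g, p -> b, s -> z, t -> d / V _ V: fires at position(s) 4, 6: faugazos
surface: faugazos

cell RANK=ra, KEL=fe:
underlying: mek-ukas-r
1. 0 -> a / C _ C #: inserts after position(s) 7: mekukasar
2. b -> p, d -> t, g -> k, v -> f, z -> s / _ #: no change
3. k -> g, p -> b, s -> z, t -> d / V _ V: fires at position(s) 3, 5, 7: megugazar
surface: megugazar

cell RANK=mi, KEL=ol:
underlying: me-ukas-e
1. 0 -> a / C _ C #: no change
2. b -> p, d -> t, g -> k, v -> f, z -> s / _ #: no change
3. k -> g, p -> b, s -> z, t -> d / V _ V: fires at position(s) 4, 6: meugaze
surface: meugaze

cell RANK=du, KEL=ol:
underlying: fa-ukas-e
1. 0 -> a / C _ C #: no change
2. b -> p, d -> t, g -> k, v -> f, z -> s / _ #: no change
3. k -> g, p -> b, s -> z, t -> d / V _ V: fires at position(s) 4, 6: faugaze
surface: faugaze
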